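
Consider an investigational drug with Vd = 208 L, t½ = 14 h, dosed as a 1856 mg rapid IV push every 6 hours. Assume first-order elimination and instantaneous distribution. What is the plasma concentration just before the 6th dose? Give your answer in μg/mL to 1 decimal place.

20.0 μg/mL

f = (1/2)^(τ/t½) = (1/2)^(6/14) ≈ 0.7430.
C₀ = D/Vd = 1856/208 ≈ 8.923 μg/mL.
Before the 6th dose, 5 doses have been given. Superposition: Cmin = C₀·(f + f² + … + f^5).
≈ 8.923 × (0.7430 + 0.5520 + 0.4102 + 0.3048 + 0.2264) ≈ 8.923 × 2.2364 ≈ 19.955 μg/mL.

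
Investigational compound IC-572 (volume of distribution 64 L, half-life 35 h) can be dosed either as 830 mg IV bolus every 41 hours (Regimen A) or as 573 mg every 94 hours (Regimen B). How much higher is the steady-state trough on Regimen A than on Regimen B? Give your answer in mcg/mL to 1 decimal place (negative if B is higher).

8.7 mcg/mL

Regimen A: f = (1/2)^(41/35) ≈ 0.4440; Cmin,ss = (830/64)·f/(1−f) ≈ 10.356 mcg/mL.
Regimen B: f = (1/2)^(94/35) ≈ 0.1554; Cmin,ss = (573/64)·f/(1−f) ≈ 1.647 mcg/mL.
Difference ≈ 10.356 − 1.647 ≈ 8.709 mcg/mL.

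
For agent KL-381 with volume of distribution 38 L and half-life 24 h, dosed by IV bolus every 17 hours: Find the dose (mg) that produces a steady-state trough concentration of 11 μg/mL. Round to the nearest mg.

τ/t½ = 17/24 ≈ 0.70833, so f = (1/2)^(17/24) ≈ 0.612027.
Cmin,ss = (D/Vd)·f/(1−f), so D = Cmin,ss·Vd·(1−f)/f.
D = 11 × 38 × (1−f)/f ≈ 11 × 38 × 0.63391 ≈ 264.97 mg.

265 mg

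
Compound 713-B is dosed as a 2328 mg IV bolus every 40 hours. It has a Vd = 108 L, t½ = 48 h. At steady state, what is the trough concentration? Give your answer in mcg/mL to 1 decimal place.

Over one 40-h interval, 40/48 ≈ 0.83333 half-lives elapse, leaving f ≈ 0.5612 of each dose.
At steady state, accumulation factor R = 1/(1 − e^(−kτ)) ≈ 2.2789.
Single-dose peak C₀ = D/Vd = 2328/108 ≈ 21.556 mcg/mL.
Steady-state peak Cmax,ss = C₀·R ≈ 21.556 × 2.2789 ≈ 49.124 mcg/mL.
One interval later, Cmin,ss = Cmax,ss·e^(−kτ) ≈ 49.124 × 0.5612 ≈ 27.568 mcg/mL.

27.6 mcg/mL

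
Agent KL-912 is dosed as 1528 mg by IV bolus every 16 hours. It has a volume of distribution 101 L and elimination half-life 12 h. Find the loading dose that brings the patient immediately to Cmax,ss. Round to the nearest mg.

f = (1/2)^(16/12) ≈ 0.396850; accumulation ratio R = 1/(1−f) ≈ 1.65796.
Loading dose to hit Cmax,ss on first dose: D_load = D_maint·R ≈ 1528 × 1.65796 ≈ 2533.36 mg.

2533 mg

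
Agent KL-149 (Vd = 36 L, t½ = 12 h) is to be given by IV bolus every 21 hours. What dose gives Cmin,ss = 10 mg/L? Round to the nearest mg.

851 mg

τ/t½ = 21/12 ≈ 1.75, so f = (1/2)^(21/12) ≈ 0.297302.
Cmin,ss = (D/Vd)·f/(1−f), so D = Cmin,ss·Vd·(1−f)/f.
D = 10 × 36 × (1−f)/f ≈ 10 × 36 × 2.36358 ≈ 850.89 mg.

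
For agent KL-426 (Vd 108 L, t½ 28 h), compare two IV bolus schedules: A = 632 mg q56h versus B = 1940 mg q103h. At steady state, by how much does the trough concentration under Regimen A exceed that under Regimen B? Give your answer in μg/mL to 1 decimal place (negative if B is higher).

0.4 μg/mL

Regimen A: f = (1/2)^(56/28) ≈ 0.2500; Cmin,ss = (632/108)·f/(1−f) ≈ 1.951 μg/mL.
Regimen B: f = (1/2)^(103/28) ≈ 0.0781; Cmin,ss = (1940/108)·f/(1−f) ≈ 1.522 μg/mL.
Difference ≈ 1.951 − 1.522 ≈ 0.429 μg/mL.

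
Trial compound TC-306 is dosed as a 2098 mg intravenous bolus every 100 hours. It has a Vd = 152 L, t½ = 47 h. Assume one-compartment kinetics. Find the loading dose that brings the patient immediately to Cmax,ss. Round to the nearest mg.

2721 mg

f = (1/2)^(100/47) ≈ 0.228829; accumulation ratio R = 1/(1−f) ≈ 1.29673.
Loading dose to hit Cmax,ss on first dose: D_load = D_maint·R ≈ 2098 × 1.29673 ≈ 2720.54 mg.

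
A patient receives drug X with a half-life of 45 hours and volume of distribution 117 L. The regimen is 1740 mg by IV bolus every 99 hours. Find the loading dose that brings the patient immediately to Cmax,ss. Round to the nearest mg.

f = (1/2)^(99/45) ≈ 0.217638; accumulation ratio R = 1/(1−f) ≈ 1.27818.
Loading dose to hit Cmax,ss on first dose: D_load = D_maint·R ≈ 1740 × 1.27818 ≈ 2224.03 mg.

2224 mg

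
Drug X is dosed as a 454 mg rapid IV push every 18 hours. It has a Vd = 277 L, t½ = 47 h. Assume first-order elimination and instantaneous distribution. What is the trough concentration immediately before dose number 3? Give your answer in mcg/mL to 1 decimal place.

2.2 mcg/mL

f = (1/2)^(τ/t½) = (1/2)^(18/47) ≈ 0.7669.
C₀ = D/Vd = 454/277 ≈ 1.639 mcg/mL.
Before the 3rd dose, 2 doses have been given. Superposition: Cmin = C₀·(f + f²).
≈ 1.639 × (0.7669 + 0.5881) ≈ 1.639 × 1.3550 ≈ 2.221 mcg/mL.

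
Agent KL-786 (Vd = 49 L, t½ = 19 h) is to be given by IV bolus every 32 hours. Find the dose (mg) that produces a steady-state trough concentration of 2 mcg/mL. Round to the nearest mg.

217 mg

τ/t½ = 32/19 ≈ 1.6842, so f = (1/2)^(32/19) ≈ 0.311173.
Cmin,ss = (D/Vd)·f/(1−f), so D = Cmin,ss·Vd·(1−f)/f.
D = 2 × 49 × (1−f)/f ≈ 2 × 49 × 2.21365 ≈ 216.94 mg.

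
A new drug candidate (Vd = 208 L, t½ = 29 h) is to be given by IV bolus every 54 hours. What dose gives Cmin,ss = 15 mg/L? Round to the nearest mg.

8222 mg

τ/t½ = 54/29 ≈ 1.8621, so f = (1/2)^(54/29) ≈ 0.275082.
Cmin,ss = (D/Vd)·f/(1−f), so D = Cmin,ss·Vd·(1−f)/f.
D = 15 × 208 × (1−f)/f ≈ 15 × 208 × 2.63528 ≈ 8222.07 mg.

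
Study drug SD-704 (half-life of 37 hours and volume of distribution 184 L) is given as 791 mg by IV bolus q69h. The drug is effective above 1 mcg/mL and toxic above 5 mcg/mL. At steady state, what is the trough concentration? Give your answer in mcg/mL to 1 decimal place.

k = ln2/t½ = ln2/37 ≈ 0.018734 h⁻¹; fraction remaining f = e^(−kτ) = e^(−0.018734×69) ≈ 0.2745.
Accumulation ratio R = 1/(1 − f) ≈ 1/0.7255 ≈ 1.3784.
Single-dose peak C₀ = D/Vd = 791/184 ≈ 4.299 mcg/mL.
Cmax,ss = C₀/(1 − f) ≈ 4.299/0.7255 ≈ 5.926 mcg/mL.
One interval later, Cmin,ss = Cmax,ss·e^(−kτ) ≈ 5.926 × 0.2745 ≈ 1.627 mcg/mL.
Trough 1.6 mcg/mL vs MEC 1 mcg/mL: adequate.

1.6 mcg/mL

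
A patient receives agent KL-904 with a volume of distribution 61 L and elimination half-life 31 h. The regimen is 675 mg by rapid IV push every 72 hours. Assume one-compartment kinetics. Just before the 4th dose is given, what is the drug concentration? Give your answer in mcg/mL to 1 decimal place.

f = (1/2)^(τ/t½) = (1/2)^(72/31) ≈ 0.1999.
C₀ = D/Vd = 675/61 ≈ 11.066 mcg/mL.
Before the 4th dose, 3 doses have been given. Superposition: Cmin = C₀·(f + f² + … + f^3).
≈ 11.066 × (0.1999 + 0.0400 + 0.0080) ≈ 11.066 × 0.2479 ≈ 2.743 mcg/mL.

2.7 mcg/mL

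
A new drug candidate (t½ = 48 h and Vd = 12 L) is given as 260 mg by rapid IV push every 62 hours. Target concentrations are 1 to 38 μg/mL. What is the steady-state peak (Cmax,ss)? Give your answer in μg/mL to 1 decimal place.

36.6 μg/mL

Over one 62-h interval, 62/48 ≈ 1.2917 half-lives elapse, leaving f ≈ 0.4085 of each dose.
At steady state, accumulation factor R = 1/(1 − e^(−kτ)) ≈ 1.6906.
Each bolus raises the concentration by D/Vd = 260/12 ≈ 21.667 μg/mL.
Cmax,ss = C₀/(1 − f) ≈ 21.667/0.5915 ≈ 36.631 μg/mL.
Peak 36.6 μg/mL vs MTC 38 μg/mL: below toxic threshold.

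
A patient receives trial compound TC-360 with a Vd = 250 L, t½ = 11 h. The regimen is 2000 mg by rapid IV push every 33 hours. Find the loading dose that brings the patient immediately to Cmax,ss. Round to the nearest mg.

f = (1/2)^(33/11) ≈ 0.125000; accumulation ratio R = 1/(1−f) ≈ 1.14286.
Loading dose to hit Cmax,ss on first dose: D_load = D_maint·R ≈ 2000 × 1.14286 ≈ 2285.72 mg.

2286 mg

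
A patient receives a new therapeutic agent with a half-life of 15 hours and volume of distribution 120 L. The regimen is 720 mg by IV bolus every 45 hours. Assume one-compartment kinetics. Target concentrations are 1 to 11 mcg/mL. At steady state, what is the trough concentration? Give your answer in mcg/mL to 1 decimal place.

0.9 mcg/mL

The dosing interval is 3 half-lives, so f = 2^(−3) = 0.125.
Accumulation ratio R = 1/(1 − f) = 1/0.875 = 8/7.
Single-dose peak C₀ = D/Vd = 720/120 = 6 mcg/mL.
Steady-state peak Cmax,ss = C₀·R = 6 × 8/7 ≈ 6.857 mcg/mL.
Steady-state trough Cmin,ss = Cmax,ss·f ≈ 6.857 × 0.125 ≈ 0.857 mcg/mL.
Trough 0.9 mcg/mL vs MEC 1 mcg/mL: subtherapeutic.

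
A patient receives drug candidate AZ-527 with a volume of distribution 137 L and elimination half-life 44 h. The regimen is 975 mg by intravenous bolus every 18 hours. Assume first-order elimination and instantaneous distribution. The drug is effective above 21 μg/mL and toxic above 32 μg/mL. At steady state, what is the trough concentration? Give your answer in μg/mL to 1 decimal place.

21.7 μg/mL

k = ln2/t½ = ln2/44 ≈ 0.015753 h⁻¹; fraction remaining f = e^(−kτ) = e^(−0.015753×18) ≈ 0.7531.
Single-dose peak C₀ = D/Vd = 975/137 ≈ 7.117 μg/mL.
Steady-state trough Cmin,ss = C₀·f/(1−f) ≈ 7.117 × 0.7531/0.2469 ≈ 21.708 μg/mL.
Trough 21.7 μg/mL vs MEC 21 μg/mL: adequate.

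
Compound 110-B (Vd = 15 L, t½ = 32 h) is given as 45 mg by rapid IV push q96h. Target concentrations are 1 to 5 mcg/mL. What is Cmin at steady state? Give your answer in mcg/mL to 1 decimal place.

The dosing interval is 3 half-lives, so f = 2^(−3) = 0.125.
At steady state, R = 1/(1 − 0.125) = 8/7.
Single-dose peak C₀ = D/Vd = 45/15 = 3 mcg/mL.
Steady-state peak Cmax,ss = C₀·R = 3 × 8/7 ≈ 3.429 mcg/mL.
Steady-state trough Cmin,ss = Cmax,ss·f ≈ 3.429 × 0.125 ≈ 0.429 mcg/mL.
Trough 0.4 mcg/mL vs MEC 1 mcg/mL: subtherapeutic.

0.4 mcg/mL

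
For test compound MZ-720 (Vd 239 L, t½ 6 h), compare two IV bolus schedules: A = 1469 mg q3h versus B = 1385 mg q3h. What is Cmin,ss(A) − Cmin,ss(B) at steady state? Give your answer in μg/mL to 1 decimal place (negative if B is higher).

Regimen A: f = (1/2)^(3/6) ≈ 0.7071; Cmin,ss = (1469/239)·f/(1−f) ≈ 14.838 μg/mL.
Regimen B: f = (1/2)^(3/6) ≈ 0.7071; Cmin,ss = (1385/239)·f/(1−f) ≈ 13.990 μg/mL.
Difference ≈ 14.838 − 13.990 ≈ 0.848 μg/mL.

0.8 μg/mL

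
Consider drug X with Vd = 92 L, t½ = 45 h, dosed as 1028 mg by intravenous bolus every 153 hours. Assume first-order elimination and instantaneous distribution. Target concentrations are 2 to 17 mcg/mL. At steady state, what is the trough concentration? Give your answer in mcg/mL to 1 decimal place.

1.2 mcg/mL

Over one 153-h interval, 153/45 ≈ 3.4 half-lives elapse, leaving f ≈ 0.0947 of each dose.
Each bolus raises the concentration by D/Vd = 1028/92 ≈ 11.174 mcg/mL.
Steady-state trough Cmin,ss = C₀·f/(1−f) ≈ 11.174 × 0.0947/0.9053 ≈ 1.169 mcg/mL.
Trough 1.2 mcg/mL vs MEC 2 mcg/mL: subtherapeutic.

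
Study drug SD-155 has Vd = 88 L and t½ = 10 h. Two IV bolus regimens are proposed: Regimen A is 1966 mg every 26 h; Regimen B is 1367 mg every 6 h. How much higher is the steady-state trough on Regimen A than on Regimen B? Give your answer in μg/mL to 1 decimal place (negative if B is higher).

-25.7 μg/mL

Regimen A: f = (1/2)^(26/10) ≈ 0.1649; Cmin,ss = (1966/88)·f/(1−f) ≈ 4.411 μg/mL.
Regimen B: f = (1/2)^(6/10) ≈ 0.6598; Cmin,ss = (1367/88)·f/(1−f) ≈ 30.128 μg/mL.
Difference ≈ 4.411 − 30.128 ≈ -25.717 μg/mL.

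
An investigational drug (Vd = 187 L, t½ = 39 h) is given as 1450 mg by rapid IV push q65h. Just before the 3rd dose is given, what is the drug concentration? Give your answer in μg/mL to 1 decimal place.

f = (1/2)^(τ/t½) = (1/2)^(65/39) ≈ 0.3150.
C₀ = D/Vd = 1450/187 ≈ 7.754 μg/mL.
Before the 3rd dose, 2 doses have been given. Superposition: Cmin = C₀·(f + f²).
≈ 7.754 × (0.3150 + 0.0992) ≈ 7.754 × 0.4142 ≈ 3.212 μg/mL.

3.2 μg/mL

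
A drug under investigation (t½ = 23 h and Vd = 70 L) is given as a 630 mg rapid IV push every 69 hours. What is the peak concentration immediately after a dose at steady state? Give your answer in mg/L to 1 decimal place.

τ = 69 h = 3 half-lives, so f = (1/2)^3 = 0.125.
At steady state, R = 1/(1 − 0.125) = 8/7.
Single-dose peak C₀ = D/Vd = 630/70 = 9 mg/L.
Steady-state peak Cmax,ss = C₀·R = 9 × 8/7 ≈ 10.286 mg/L.

10.3 mg/L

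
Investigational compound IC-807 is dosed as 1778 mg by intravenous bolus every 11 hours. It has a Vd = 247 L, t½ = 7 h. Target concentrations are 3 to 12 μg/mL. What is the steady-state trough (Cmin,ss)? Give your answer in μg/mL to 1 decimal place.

Over one 11-h interval, 11/7 ≈ 1.5714 half-lives elapse, leaving f ≈ 0.3365 of each dose.
Single-dose peak C₀ = D/Vd = 1778/247 ≈ 7.198 μg/mL.
Steady-state trough Cmin,ss = C₀·f/(1−f) ≈ 7.198 × 0.3365/0.6635 ≈ 3.651 μg/mL.
Trough 3.7 μg/mL vs MEC 3 μg/mL: adequate.

3.7 μg/mL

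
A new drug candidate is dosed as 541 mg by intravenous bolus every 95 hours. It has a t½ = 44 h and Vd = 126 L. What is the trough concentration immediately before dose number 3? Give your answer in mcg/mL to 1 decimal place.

f = (1/2)^(τ/t½) = (1/2)^(95/44) ≈ 0.2239.
C₀ = D/Vd = 541/126 ≈ 4.294 mcg/mL.
Before the 3rd dose, 2 doses have been given. Superposition: Cmin = C₀·(f + f²).
≈ 4.294 × (0.2239 + 0.0501) ≈ 4.294 × 0.2740 ≈ 1.177 mcg/mL.

1.2 mcg/mL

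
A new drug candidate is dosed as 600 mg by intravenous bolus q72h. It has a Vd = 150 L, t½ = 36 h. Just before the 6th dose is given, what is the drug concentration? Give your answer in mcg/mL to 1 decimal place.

1.3 mcg/mL

f = (1/2)^(τ/t½) = (1/2)^(72/36) ≈ 0.2500.
C₀ = D/Vd = 600/150 ≈ 4.000 mcg/mL.
Before the 6th dose, 5 doses have been given. Superposition: Cmin = C₀·(f + f² + … + f^5).
≈ 4.000 × (0.2500 + 0.0625 + 0.0156 + 0.0039 + 0.0010) ≈ 4.000 × 0.3330 ≈ 1.332 mcg/mL.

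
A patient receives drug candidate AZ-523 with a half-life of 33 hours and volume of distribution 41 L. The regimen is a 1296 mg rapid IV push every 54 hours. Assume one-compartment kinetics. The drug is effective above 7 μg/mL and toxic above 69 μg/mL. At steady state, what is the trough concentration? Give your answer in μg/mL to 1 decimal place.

15.0 μg/mL

τ/t½ = 54/33 ≈ 1.6364, so fraction remaining f = (1/2)^(54/33) ≈ 0.3217.
Single-dose peak C₀ = D/Vd = 1296/41 ≈ 31.610 μg/mL.
Steady-state trough Cmin,ss = C₀·f/(1−f) ≈ 31.610 × 0.3217/0.6783 ≈ 14.992 μg/mL.
Trough 15.0 μg/mL vs MEC 7 μg/mL: adequate.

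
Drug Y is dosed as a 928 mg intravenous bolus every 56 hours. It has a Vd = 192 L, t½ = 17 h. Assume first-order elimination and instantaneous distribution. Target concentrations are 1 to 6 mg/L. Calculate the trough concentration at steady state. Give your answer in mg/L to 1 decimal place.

0.5 mg/L

Over one 56-h interval, 56/17 ≈ 3.2941 half-lives elapse, leaving f ≈ 0.1019 of each dose.
Accumulation ratio R = 1/(1 − f) ≈ 1/0.8981 ≈ 1.1135.
Each bolus raises the concentration by D/Vd = 928/192 ≈ 4.833 mg/L.
Cmax,ss = C₀/(1 − f) ≈ 4.833/0.8981 ≈ 5.381 mg/L.
One interval later, Cmin,ss = Cmax,ss·e^(−kτ) ≈ 5.381 × 0.1019 ≈ 0.548 mg/L.
Trough 0.5 mg/L vs MEC 1 mg/L: subtherapeutic.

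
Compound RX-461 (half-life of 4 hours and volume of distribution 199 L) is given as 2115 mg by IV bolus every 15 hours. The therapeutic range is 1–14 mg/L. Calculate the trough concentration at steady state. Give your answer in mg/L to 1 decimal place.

τ/t½ = 15/4 ≈ 3.75, so fraction remaining f = (1/2)^(15/4) ≈ 0.0743.
Accumulation ratio R = 1/(1 − f) ≈ 1/0.9257 ≈ 1.0803.
Each bolus raises the concentration by D/Vd = 2115/199 ≈ 10.628 mg/L.
Cmax,ss = C₀/(1 − f) ≈ 10.628/0.9257 ≈ 11.481 mg/L.
One interval later, Cmin,ss = Cmax,ss·e^(−kτ) ≈ 11.481 × 0.0743 ≈ 0.853 mg/L.
Trough 0.9 mg/L vs MEC 1 mg/L: subtherapeutic.

0.9 mg/L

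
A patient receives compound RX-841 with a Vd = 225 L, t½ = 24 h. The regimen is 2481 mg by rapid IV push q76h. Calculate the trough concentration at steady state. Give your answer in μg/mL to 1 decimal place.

1.4 μg/mL

Over one 76-h interval, 76/24 ≈ 3.1667 half-lives elapse, leaving f ≈ 0.1114 of each dose.
Single-dose peak C₀ = D/Vd = 2481/225 ≈ 11.027 μg/mL.
Steady-state trough Cmin,ss = C₀·f/(1−f) ≈ 11.027 × 0.1114/0.8886 ≈ 1.382 μg/mL.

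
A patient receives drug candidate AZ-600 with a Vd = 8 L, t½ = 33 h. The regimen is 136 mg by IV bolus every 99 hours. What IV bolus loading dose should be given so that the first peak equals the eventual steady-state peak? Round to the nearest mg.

155 mg

f = (1/2)^(99/33) ≈ 0.125000; accumulation ratio R = 1/(1−f) ≈ 1.14286.
Loading dose to hit Cmax,ss on first dose: D_load = D_maint·R ≈ 136 × 1.14286 ≈ 155.43 mg.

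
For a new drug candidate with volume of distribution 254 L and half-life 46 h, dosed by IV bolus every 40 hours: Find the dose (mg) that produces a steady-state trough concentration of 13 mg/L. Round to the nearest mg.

2731 mg

τ/t½ = 40/46 ≈ 0.86957, so f = (1/2)^(40/46) ≈ 0.547312.
Cmin,ss = (D/Vd)·f/(1−f), so D = Cmin,ss·Vd·(1−f)/f.
D = 13 × 254 × (1−f)/f ≈ 13 × 254 × 0.82711 ≈ 2731.12 mg.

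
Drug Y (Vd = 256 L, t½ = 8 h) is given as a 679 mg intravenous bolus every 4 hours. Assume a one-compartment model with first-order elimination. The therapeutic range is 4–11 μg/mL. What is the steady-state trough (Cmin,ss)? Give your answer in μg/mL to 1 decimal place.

k = ln2/t½ = ln2/8 ≈ 0.086643 h⁻¹; fraction remaining f = e^(−kτ) = e^(−0.086643×4) ≈ 0.7071.
Single-dose peak C₀ = D/Vd = 679/256 ≈ 2.652 μg/mL.
Steady-state trough Cmin,ss = C₀·f/(1−f) ≈ 2.652 × 0.7071/0.2929 ≈ 6.402 μg/mL.
Trough 6.4 μg/mL vs MEC 4 μg/mL: adequate.

6.4 μg/mL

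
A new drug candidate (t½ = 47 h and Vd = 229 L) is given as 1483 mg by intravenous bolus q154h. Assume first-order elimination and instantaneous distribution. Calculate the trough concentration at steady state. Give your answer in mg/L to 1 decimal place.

Over one 154-h interval, 154/47 ≈ 3.2766 half-lives elapse, leaving f ≈ 0.1032 of each dose.
Accumulation ratio R = 1/(1 − f) ≈ 1/0.8968 ≈ 1.1151.
Each bolus raises the concentration by D/Vd = 1483/229 ≈ 6.476 mg/L.
Cmax,ss = C₀/(1 − f) ≈ 6.476/0.8968 ≈ 7.221 mg/L.
Steady-state trough Cmin,ss = Cmax,ss·f ≈ 7.221 × 0.1032 ≈ 0.745 mg/L.

0.7 mg/L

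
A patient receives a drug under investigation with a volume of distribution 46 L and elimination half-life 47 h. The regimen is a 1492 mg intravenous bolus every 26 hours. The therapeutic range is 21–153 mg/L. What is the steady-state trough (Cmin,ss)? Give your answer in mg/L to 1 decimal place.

69.4 mg/L

τ/t½ = 26/47 ≈ 0.55319, so fraction remaining f = (1/2)^(26/47) ≈ 0.6815.
Accumulation ratio R = 1/(1 − f) ≈ 1/0.3185 ≈ 3.1397.
Single-dose peak C₀ = D/Vd = 1492/46 ≈ 32.435 mg/L.
Cmax,ss = C₀/(1 − f) ≈ 32.435/0.3185 ≈ 101.837 mg/L.
One interval later, Cmin,ss = Cmax,ss·e^(−kτ) ≈ 101.837 × 0.6815 ≈ 69.402 mg/L.
Trough 69.4 mg/L vs MEC 21 mg/L: adequate.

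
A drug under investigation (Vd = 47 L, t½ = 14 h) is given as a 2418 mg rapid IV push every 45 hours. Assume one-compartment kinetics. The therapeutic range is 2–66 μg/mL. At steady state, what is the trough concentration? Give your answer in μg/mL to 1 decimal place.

Over one 45-h interval, 45/14 ≈ 3.2143 half-lives elapse, leaving f ≈ 0.1077 of each dose.
Single-dose peak C₀ = D/Vd = 2418/47 ≈ 51.447 μg/mL.
Steady-state trough Cmin,ss = C₀·f/(1−f) ≈ 51.447 × 0.1077/0.8923 ≈ 6.210 μg/mL.
Trough 6.2 μg/mL vs MEC 2 μg/mL: adequate.

6.2 μg/mL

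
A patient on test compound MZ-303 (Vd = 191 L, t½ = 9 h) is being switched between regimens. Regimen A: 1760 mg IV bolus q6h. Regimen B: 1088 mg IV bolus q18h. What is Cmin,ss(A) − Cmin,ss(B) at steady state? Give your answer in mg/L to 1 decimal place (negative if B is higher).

13.8 mg/L

Regimen A: f = (1/2)^(6/9) ≈ 0.6300; Cmin,ss = (1760/191)·f/(1−f) ≈ 15.690 mg/L.
Regimen B: f = (1/2)^(18/9) ≈ 0.2500; Cmin,ss = (1088/191)·f/(1−f) ≈ 1.899 mg/L.
Difference ≈ 15.690 − 1.899 ≈ 13.791 mg/L.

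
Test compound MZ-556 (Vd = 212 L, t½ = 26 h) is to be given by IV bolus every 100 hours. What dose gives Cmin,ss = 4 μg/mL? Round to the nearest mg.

τ/t½ = 100/26 ≈ 3.8462, so f = (1/2)^(100/26) ≈ 0.069533.
Cmin,ss = (D/Vd)·f/(1−f), so D = Cmin,ss·Vd·(1−f)/f.
D = 4 × 212 × (1−f)/f ≈ 4 × 212 × 13.38166 ≈ 11347.65 mg.

11348 mg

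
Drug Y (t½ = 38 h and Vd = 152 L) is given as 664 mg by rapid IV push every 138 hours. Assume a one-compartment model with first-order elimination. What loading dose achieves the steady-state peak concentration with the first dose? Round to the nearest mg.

f = (1/2)^(138/38) ≈ 0.080684; accumulation ratio R = 1/(1−f) ≈ 1.08777.
Loading dose to hit Cmax,ss on first dose: D_load = D_maint·R ≈ 664 × 1.08777 ≈ 722.28 mg.

722 mg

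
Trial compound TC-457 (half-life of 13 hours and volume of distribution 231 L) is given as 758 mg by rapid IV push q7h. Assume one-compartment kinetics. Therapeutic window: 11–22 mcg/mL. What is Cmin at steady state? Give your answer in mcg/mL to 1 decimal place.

τ/t½ = 7/13 ≈ 0.53846, so fraction remaining f = (1/2)^(7/13) ≈ 0.6885.
At steady state, accumulation factor R = 1/(1 − e^(−kτ)) ≈ 3.2103.
Each bolus raises the concentration by D/Vd = 758/231 ≈ 3.281 mcg/mL.
Cmax,ss = C₀/(1 − f) ≈ 3.281/0.3115 ≈ 10.533 mcg/mL.
Steady-state trough Cmin,ss = Cmax,ss·f ≈ 10.533 × 0.6885 ≈ 7.252 mcg/mL.
Trough 7.3 mcg/mL vs MEC 11 mcg/mL: subtherapeutic.

7.3 mcg/mL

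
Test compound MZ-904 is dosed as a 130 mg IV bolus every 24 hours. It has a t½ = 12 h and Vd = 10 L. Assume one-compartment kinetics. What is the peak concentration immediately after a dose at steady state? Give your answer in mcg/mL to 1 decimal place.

The dosing interval is 2 half-lives, so f = 2^(−2) = 0.25.
Accumulation ratio R = 1/(1 − f) = 1/0.75 = 4/3.
Single-dose peak C₀ = D/Vd = 130/10 = 13 mcg/mL.
Steady-state peak Cmax,ss = C₀·R = 13 × 4/3 ≈ 17.333 mcg/mL.

17.3 mcg/mL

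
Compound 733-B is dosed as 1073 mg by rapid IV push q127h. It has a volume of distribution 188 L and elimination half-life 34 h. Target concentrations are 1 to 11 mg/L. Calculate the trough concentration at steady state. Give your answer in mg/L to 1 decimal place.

0.5 mg/L

τ/t½ = 127/34 ≈ 3.7353, so fraction remaining f = (1/2)^(127/34) ≈ 0.0751.
Each bolus raises the concentration by D/Vd = 1073/188 ≈ 5.707 mg/L.
Steady-state trough Cmin,ss = C₀·f/(1−f) ≈ 5.707 × 0.0751/0.9249 ≈ 0.463 mg/L.
Trough 0.5 mg/L vs MEC 1 mg/L: subtherapeutic.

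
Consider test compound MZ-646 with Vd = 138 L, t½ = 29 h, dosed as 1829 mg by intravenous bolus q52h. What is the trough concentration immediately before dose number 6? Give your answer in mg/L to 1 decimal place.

5.4 mg/L

f = (1/2)^(τ/t½) = (1/2)^(52/29) ≈ 0.2886.
C₀ = D/Vd = 1829/138 ≈ 13.254 mg/L.
Before the 6th dose, 5 doses have been given. Superposition: Cmin = C₀·(f + f² + … + f^5).
≈ 13.254 × (0.2886 + 0.0833 + 0.0240 + 0.0069 + 0.0020) ≈ 13.254 × 0.4048 ≈ 5.365 mg/L.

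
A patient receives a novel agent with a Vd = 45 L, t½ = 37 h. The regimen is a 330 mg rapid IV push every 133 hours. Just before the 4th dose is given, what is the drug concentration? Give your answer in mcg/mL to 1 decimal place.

f = (1/2)^(τ/t½) = (1/2)^(133/37) ≈ 0.0828.
C₀ = D/Vd = 330/45 ≈ 7.333 mcg/mL.
Before the 4th dose, 3 doses have been given. Superposition: Cmin = C₀·(f + f² + … + f^3).
≈ 7.333 × (0.0828 + 0.0069 + 0.0006) ≈ 7.333 × 0.0903 ≈ 0.662 mcg/mL.

0.7 mcg/mL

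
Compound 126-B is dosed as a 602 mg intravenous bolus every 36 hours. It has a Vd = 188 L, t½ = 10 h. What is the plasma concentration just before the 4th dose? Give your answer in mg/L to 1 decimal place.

0.3 mg/L

f = (1/2)^(τ/t½) = (1/2)^(36/10) ≈ 0.0825.
C₀ = D/Vd = 602/188 ≈ 3.202 mg/L.
Before the 4th dose, 3 doses have been given. Superposition: Cmin = C₀·(f + f² + … + f^3).
≈ 3.202 × (0.0825 + 0.0068 + 0.0006) ≈ 3.202 × 0.0899 ≈ 0.288 mg/L.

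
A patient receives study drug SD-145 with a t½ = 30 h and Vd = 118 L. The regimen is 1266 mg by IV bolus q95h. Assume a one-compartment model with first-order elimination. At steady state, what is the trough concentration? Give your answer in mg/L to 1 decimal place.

Over one 95-h interval, 95/30 ≈ 3.1667 half-lives elapse, leaving f ≈ 0.1114 of each dose.
Accumulation ratio R = 1/(1 − f) ≈ 1/0.8886 ≈ 1.1254.
Single-dose peak C₀ = D/Vd = 1266/118 ≈ 10.729 mg/L.
Cmax,ss = C₀/(1 − f) ≈ 10.729/0.8886 ≈ 12.074 mg/L.
Steady-state trough Cmin,ss = Cmax,ss·f ≈ 12.074 × 0.1114 ≈ 1.345 mg/L.

1.3 mg/L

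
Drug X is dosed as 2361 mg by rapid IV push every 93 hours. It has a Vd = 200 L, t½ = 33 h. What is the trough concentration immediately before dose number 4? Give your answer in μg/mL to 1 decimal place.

f = (1/2)^(τ/t½) = (1/2)^(93/33) ≈ 0.1418.
C₀ = D/Vd = 2361/200 ≈ 11.805 μg/mL.
Before the 4th dose, 3 doses have been given. Superposition: Cmin = C₀·(f + f² + … + f^3).
≈ 11.805 × (0.1418 + 0.0201 + 0.0029) ≈ 11.805 × 0.1648 ≈ 1.945 μg/mL.

1.9 μg/mL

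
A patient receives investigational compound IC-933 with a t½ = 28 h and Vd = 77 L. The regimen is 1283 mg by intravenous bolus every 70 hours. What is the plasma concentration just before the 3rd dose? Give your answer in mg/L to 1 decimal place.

3.5 mg/L

f = (1/2)^(τ/t½) = (1/2)^(70/28) ≈ 0.1768.
C₀ = D/Vd = 1283/77 ≈ 16.662 mg/L.
Before the 3rd dose, 2 doses have been given. Superposition: Cmin = C₀·(f + f²).
≈ 16.662 × (0.1768 + 0.0313) ≈ 16.662 × 0.2081 ≈ 3.467 mg/L.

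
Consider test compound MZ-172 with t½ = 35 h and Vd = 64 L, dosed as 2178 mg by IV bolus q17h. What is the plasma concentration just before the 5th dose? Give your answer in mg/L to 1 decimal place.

62.9 mg/L

f = (1/2)^(τ/t½) = (1/2)^(17/35) ≈ 0.7141.
C₀ = D/Vd = 2178/64 ≈ 34.031 mg/L.
Before the 5th dose, 4 doses have been given. Superposition: Cmin = C₀·(f + f² + … + f^4).
≈ 34.031 × (0.7141 + 0.5099 + 0.3641 + 0.2600) ≈ 34.031 × 1.8481 ≈ 62.893 mg/L.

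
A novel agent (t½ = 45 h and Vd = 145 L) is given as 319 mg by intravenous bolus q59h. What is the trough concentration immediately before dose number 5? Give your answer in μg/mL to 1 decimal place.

f = (1/2)^(τ/t½) = (1/2)^(59/45) ≈ 0.4030.
C₀ = D/Vd = 319/145 ≈ 2.200 μg/mL.
Before the 5th dose, 4 doses have been given. Superposition: Cmin = C₀·(f + f² + … + f^4).
≈ 2.200 × (0.4030 + 0.1624 + 0.0655 + 0.0264) ≈ 2.200 × 0.6573 ≈ 1.446 μg/mL.

1.4 μg/mL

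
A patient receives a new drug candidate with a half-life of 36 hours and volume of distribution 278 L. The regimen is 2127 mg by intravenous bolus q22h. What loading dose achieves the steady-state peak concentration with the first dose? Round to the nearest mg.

f = (1/2)^(22/36) ≈ 0.654692; accumulation ratio R = 1/(1−f) ≈ 2.89597.
Loading dose to hit Cmax,ss on first dose: D_load = D_maint·R ≈ 2127 × 2.89597 ≈ 6159.73 mg.

6160 mg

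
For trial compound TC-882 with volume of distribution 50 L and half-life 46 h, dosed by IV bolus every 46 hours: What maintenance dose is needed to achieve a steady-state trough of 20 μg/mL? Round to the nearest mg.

1000 mg

τ/t½ = 46/46 ≈ 1, so f = (1/2)^(46/46) ≈ 0.500000.
Cmin,ss = (D/Vd)·f/(1−f), so D = Cmin,ss·Vd·(1−f)/f.
D = 20 × 50 × (1−f)/f ≈ 20 × 50 × 1.00000 ≈ 1000.00 mg.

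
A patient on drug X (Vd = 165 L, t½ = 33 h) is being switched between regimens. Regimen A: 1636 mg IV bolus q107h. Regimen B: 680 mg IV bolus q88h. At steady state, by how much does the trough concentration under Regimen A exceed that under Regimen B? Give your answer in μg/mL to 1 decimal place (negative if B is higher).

0.4 μg/mL

Regimen A: f = (1/2)^(107/33) ≈ 0.1057; Cmin,ss = (1636/165)·f/(1−f) ≈ 1.172 μg/mL.
Regimen B: f = (1/2)^(88/33) ≈ 0.1575; Cmin,ss = (680/165)·f/(1−f) ≈ 0.770 μg/mL.
Difference ≈ 1.172 − 0.770 ≈ 0.402 μg/mL.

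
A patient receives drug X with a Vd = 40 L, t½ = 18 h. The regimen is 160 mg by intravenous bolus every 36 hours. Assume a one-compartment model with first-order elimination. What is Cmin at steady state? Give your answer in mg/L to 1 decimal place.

The dosing interval is 2 half-lives, so f = 2^(−2) = 0.25.
At steady state, R = 1/(1 − 0.25) = 4/3.
Single-dose peak C₀ = D/Vd = 160/40 = 4 mg/L.
Steady-state peak Cmax,ss = C₀·R = 4 × 4/3 ≈ 5.333 mg/L.
Steady-state trough Cmin,ss = Cmax,ss·f ≈ 5.333 × 0.25 ≈ 1.333 mg/L.

1.3 mg/L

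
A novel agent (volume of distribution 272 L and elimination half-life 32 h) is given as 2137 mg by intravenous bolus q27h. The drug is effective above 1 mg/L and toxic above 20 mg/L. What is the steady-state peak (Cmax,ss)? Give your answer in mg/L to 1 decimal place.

17.7 mg/L

τ/t½ = 27/32 ≈ 0.84375, so fraction remaining f = (1/2)^(27/32) ≈ 0.5572.
At steady state, accumulation factor R = 1/(1 − e^(−kτ)) ≈ 2.2584.
Single-dose peak C₀ = D/Vd = 2137/272 ≈ 7.857 mg/L.
Cmax,ss = C₀/(1 − f) ≈ 7.857/0.4428 ≈ 17.744 mg/L.
Peak 17.7 mg/L vs MTC 20 mg/L: below toxic threshold.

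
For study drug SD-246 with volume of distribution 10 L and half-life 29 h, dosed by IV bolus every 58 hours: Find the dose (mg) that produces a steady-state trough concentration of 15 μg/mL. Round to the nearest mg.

τ/t½ = 58/29 ≈ 2, so f = (1/2)^(58/29) ≈ 0.250000.
Cmin,ss = (D/Vd)·f/(1−f), so D = Cmin,ss·Vd·(1−f)/f.
D = 15 × 10 × (1−f)/f ≈ 15 × 10 × 3.00000 ≈ 450.00 mg.

450 mg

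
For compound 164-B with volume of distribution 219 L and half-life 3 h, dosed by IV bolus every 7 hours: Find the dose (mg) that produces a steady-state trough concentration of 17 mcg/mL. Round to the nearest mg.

τ/t½ = 7/3 ≈ 2.3333, so f = (1/2)^(7/3) ≈ 0.198425.
Cmin,ss = (D/Vd)·f/(1−f), so D = Cmin,ss·Vd·(1−f)/f.
D = 17 × 219 × (1−f)/f ≈ 17 × 219 × 4.03969 ≈ 15039.77 mg.

15040 mg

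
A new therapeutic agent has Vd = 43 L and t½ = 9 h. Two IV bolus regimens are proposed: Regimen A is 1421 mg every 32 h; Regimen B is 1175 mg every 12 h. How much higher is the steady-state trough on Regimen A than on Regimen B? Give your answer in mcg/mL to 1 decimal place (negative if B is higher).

Regimen A: f = (1/2)^(32/9) ≈ 0.0850; Cmin,ss = (1421/43)·f/(1−f) ≈ 3.070 mcg/mL.
Regimen B: f = (1/2)^(12/9) ≈ 0.3969; Cmin,ss = (1175/43)·f/(1−f) ≈ 17.983 mcg/mL.
Difference ≈ 3.070 − 17.983 ≈ -14.913 mcg/mL.

-14.9 mcg/mL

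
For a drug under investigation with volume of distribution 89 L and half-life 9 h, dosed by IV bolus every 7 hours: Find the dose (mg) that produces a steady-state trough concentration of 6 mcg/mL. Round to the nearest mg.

τ/t½ = 7/9 ≈ 0.77778, so f = (1/2)^(7/9) ≈ 0.583265.
Cmin,ss = (D/Vd)·f/(1−f), so D = Cmin,ss·Vd·(1−f)/f.
D = 6 × 89 × (1−f)/f ≈ 6 × 89 × 0.71449 ≈ 381.54 mg.

382 mg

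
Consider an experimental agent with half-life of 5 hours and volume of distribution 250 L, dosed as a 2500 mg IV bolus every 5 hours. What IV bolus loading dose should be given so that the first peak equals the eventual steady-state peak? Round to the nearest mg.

f = (1/2)^(5/5) ≈ 0.500000; accumulation ratio R = 1/(1−f) ≈ 2.00000.
Loading dose to hit Cmax,ss on first dose: D_load = D_maint·R ≈ 2500 × 2.00000 ≈ 5000.00 mg.

5000 mg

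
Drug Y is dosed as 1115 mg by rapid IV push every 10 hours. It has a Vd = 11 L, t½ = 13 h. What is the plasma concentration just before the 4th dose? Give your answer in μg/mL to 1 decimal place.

114.8 μg/mL

f = (1/2)^(τ/t½) = (1/2)^(10/13) ≈ 0.5867.
C₀ = D/Vd = 1115/11 ≈ 101.364 μg/mL.
Before the 4th dose, 3 doses have been given. Superposition: Cmin = C₀·(f + f² + … + f^3).
≈ 101.364 × (0.5867 + 0.3442 + 0.2020) ≈ 101.364 × 1.1329 ≈ 114.835 μg/mL.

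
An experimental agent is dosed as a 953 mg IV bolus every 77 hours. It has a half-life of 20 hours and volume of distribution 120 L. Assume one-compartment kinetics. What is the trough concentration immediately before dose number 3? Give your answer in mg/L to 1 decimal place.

f = (1/2)^(τ/t½) = (1/2)^(77/20) ≈ 0.0693.
C₀ = D/Vd = 953/120 ≈ 7.942 mg/L.
Before the 3rd dose, 2 doses have been given. Superposition: Cmin = C₀·(f + f²).
≈ 7.942 × (0.0693 + 0.0048) ≈ 7.942 × 0.0741 ≈ 0.589 mg/L.

0.6 mg/L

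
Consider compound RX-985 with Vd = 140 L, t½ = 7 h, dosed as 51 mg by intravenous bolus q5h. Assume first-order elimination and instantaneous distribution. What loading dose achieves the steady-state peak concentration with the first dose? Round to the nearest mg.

131 mg

f = (1/2)^(5/7) ≈ 0.609507; accumulation ratio R = 1/(1−f) ≈ 2.56087.
Loading dose to hit Cmax,ss on first dose: D_load = D_maint·R ≈ 51 × 2.56087 ≈ 130.60 mg.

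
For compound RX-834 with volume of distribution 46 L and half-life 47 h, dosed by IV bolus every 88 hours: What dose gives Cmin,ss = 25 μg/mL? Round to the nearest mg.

τ/t½ = 88/47 ≈ 1.8723, so f = (1/2)^(88/47) ≈ 0.273130.
Cmin,ss = (D/Vd)·f/(1−f), so D = Cmin,ss·Vd·(1−f)/f.
D = 25 × 46 × (1−f)/f ≈ 25 × 46 × 2.66126 ≈ 3060.45 mg.

3060 mg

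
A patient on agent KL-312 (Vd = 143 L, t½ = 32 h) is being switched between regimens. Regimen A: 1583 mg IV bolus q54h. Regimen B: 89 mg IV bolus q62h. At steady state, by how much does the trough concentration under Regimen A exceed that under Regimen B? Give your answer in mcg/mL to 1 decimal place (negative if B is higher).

Regimen A: f = (1/2)^(54/32) ≈ 0.3105; Cmin,ss = (1583/143)·f/(1−f) ≈ 4.985 mcg/mL.
Regimen B: f = (1/2)^(62/32) ≈ 0.2611; Cmin,ss = (89/143)·f/(1−f) ≈ 0.220 mcg/mL.
Difference ≈ 4.985 − 0.220 ≈ 4.765 mcg/mL.

4.8 mcg/mL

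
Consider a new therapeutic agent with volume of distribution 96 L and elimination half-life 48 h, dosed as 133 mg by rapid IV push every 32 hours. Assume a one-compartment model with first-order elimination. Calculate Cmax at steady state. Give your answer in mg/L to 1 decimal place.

τ/t½ = 32/48 ≈ 0.66667, so fraction remaining f = (1/2)^(32/48) ≈ 0.6300.
Accumulation ratio R = 1/(1 − f) ≈ 1/0.3700 ≈ 2.7027.
Single-dose peak C₀ = D/Vd = 133/96 ≈ 1.385 mg/L.
Steady-state peak Cmax,ss = C₀·R ≈ 1.385 × 2.7027 ≈ 3.743 mg/L.

3.7 mg/L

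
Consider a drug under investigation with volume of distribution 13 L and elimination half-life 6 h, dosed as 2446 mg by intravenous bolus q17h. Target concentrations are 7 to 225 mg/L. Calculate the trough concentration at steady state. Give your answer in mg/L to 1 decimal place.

30.7 mg/L

Over one 17-h interval, 17/6 ≈ 2.8333 half-lives elapse, leaving f ≈ 0.1403 of each dose.
Accumulation ratio R = 1/(1 − f) ≈ 1/0.8597 ≈ 1.1632.
Single-dose peak C₀ = D/Vd = 2446/13 ≈ 188.154 mg/L.
Cmax,ss = C₀/(1 − f) ≈ 188.154/0.8597 ≈ 218.860 mg/L.
One interval later, Cmin,ss = Cmax,ss·e^(−kτ) ≈ 218.860 × 0.1403 ≈ 30.706 mg/L.
Trough 30.7 mg/L vs MEC 7 mg/L: adequate.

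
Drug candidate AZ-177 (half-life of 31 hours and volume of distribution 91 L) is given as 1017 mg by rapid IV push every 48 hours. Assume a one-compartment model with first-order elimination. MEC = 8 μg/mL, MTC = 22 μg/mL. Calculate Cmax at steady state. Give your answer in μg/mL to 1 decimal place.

τ/t½ = 48/31 ≈ 1.5484, so fraction remaining f = (1/2)^(48/31) ≈ 0.3419.
At steady state, accumulation factor R = 1/(1 − e^(−kτ)) ≈ 1.5195.
Single-dose peak C₀ = D/Vd = 1017/91 ≈ 11.176 μg/mL.
Steady-state peak Cmax,ss = C₀·R ≈ 11.176 × 1.5195 ≈ 16.982 μg/mL.
Peak 17.0 μg/mL vs MTC 22 μg/mL: below toxic threshold.

17.0 μg/mL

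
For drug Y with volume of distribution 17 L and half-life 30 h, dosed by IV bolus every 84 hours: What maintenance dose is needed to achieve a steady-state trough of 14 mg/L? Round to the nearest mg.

τ/t½ = 84/30 ≈ 2.8, so f = (1/2)^(84/30) ≈ 0.143587.
Cmin,ss = (D/Vd)·f/(1−f), so D = Cmin,ss·Vd·(1−f)/f.
D = 14 × 17 × (1−f)/f ≈ 14 × 17 × 5.96442 ≈ 1419.53 mg.

1420 mg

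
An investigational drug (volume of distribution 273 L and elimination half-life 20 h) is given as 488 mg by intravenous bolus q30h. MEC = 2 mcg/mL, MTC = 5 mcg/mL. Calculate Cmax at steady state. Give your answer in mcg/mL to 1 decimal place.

2.8 mcg/mL

k = ln2/t½ = ln2/20 ≈ 0.034657 h⁻¹; fraction remaining f = e^(−kτ) = e^(−0.034657×30) ≈ 0.3536.
At steady state, accumulation factor R = 1/(1 − e^(−kτ)) ≈ 1.5470.
Each bolus raises the concentration by D/Vd = 488/273 ≈ 1.788 mcg/mL.
Steady-state peak Cmax,ss = C₀·R ≈ 1.788 × 1.5470 ≈ 2.766 mcg/mL.
Peak 2.8 mcg/mL vs MTC 5 mcg/mL: below toxic threshold.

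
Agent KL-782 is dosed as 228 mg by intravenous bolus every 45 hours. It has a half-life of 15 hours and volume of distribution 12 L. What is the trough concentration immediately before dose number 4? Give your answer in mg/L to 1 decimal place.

2.7 mg/L

f = (1/2)^(τ/t½) = (1/2)^(45/15) ≈ 0.1250.
C₀ = D/Vd = 228/12 ≈ 19.000 mg/L.
Before the 4th dose, 3 doses have been given. Superposition: Cmin = C₀·(f + f² + … + f^3).
≈ 19.000 × (0.1250 + 0.0156 + 0.0020) ≈ 19.000 × 0.1426 ≈ 2.709 mg/L.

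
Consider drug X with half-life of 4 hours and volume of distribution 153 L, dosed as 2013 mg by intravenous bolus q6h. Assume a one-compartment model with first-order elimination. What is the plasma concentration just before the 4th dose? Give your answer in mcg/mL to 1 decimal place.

f = (1/2)^(τ/t½) = (1/2)^(6/4) ≈ 0.3536.
C₀ = D/Vd = 2013/153 ≈ 13.157 mcg/mL.
Before the 4th dose, 3 doses have been given. Superposition: Cmin = C₀·(f + f² + … + f^3).
≈ 13.157 × (0.3536 + 0.1250 + 0.0442) ≈ 13.157 × 0.5228 ≈ 6.878 mcg/mL.

6.9 mcg/mL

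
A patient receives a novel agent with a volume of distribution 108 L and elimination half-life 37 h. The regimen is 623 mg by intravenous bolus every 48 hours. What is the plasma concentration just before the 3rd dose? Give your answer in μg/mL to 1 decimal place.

3.3 μg/mL

f = (1/2)^(τ/t½) = (1/2)^(48/37) ≈ 0.4069.
C₀ = D/Vd = 623/108 ≈ 5.769 μg/mL.
Before the 3rd dose, 2 doses have been given. Superposition: Cmin = C₀·(f + f²).
≈ 5.769 × (0.4069 + 0.1656) ≈ 5.769 × 0.5725 ≈ 3.303 μg/mL.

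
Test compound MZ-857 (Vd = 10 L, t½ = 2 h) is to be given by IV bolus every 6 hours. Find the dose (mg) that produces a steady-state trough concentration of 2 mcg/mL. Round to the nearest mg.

τ/t½ = 6/2 ≈ 3, so f = (1/2)^(6/2) ≈ 0.125000.
Cmin,ss = (D/Vd)·f/(1−f), so D = Cmin,ss·Vd·(1−f)/f.
D = 2 × 10 × (1−f)/f ≈ 2 × 10 × 7.00000 ≈ 140.00 mg.

140 mg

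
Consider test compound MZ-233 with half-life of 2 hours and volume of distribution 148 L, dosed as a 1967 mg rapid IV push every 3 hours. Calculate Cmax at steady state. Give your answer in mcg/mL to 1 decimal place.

Over one 3-h interval, 3/2 ≈ 1.5 half-lives elapse, leaving f ≈ 0.3536 of each dose.
At steady state, accumulation factor R = 1/(1 − e^(−kτ)) ≈ 1.5470.
Single-dose peak C₀ = D/Vd = 1967/148 ≈ 13.291 mcg/mL.
Steady-state peak Cmax,ss = C₀·R ≈ 13.291 × 1.5470 ≈ 20.561 mcg/mL.

20.6 mcg/mL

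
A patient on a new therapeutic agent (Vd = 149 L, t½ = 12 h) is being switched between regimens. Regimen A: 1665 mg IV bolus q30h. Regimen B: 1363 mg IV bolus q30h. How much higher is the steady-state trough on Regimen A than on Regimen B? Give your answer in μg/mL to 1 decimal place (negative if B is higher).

0.4 μg/mL

Regimen A: f = (1/2)^(30/12) ≈ 0.1768; Cmin,ss = (1665/149)·f/(1−f) ≈ 2.400 μg/mL.
Regimen B: f = (1/2)^(30/12) ≈ 0.1768; Cmin,ss = (1363/149)·f/(1−f) ≈ 1.965 μg/mL.
Difference ≈ 2.400 − 1.965 ≈ 0.435 μg/mL.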